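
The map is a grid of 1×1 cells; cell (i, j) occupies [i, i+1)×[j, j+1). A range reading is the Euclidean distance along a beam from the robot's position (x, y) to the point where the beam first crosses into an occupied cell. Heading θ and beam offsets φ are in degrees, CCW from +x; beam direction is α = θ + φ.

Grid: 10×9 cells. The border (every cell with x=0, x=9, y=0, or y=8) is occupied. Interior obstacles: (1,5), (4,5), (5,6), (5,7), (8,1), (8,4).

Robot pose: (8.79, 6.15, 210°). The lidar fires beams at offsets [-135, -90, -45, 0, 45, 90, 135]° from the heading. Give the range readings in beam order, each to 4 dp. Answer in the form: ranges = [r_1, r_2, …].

ranges = [0.8114, 2.1362, 2.8884, 8.9951, 1.1906, 0.4200, 0.2174]

beam 1: φ=-135°, α=75°
  cosα=0.2588 sinα=0.9659 | (8,6) | tMaxX 0.8114 tMaxY 0.8800 | tΔX 3.8637 tΔY 1.0353
    t=0.8114 [x] (9,6) — stop
  → r_1 = 0.8114
beam 2: φ=-90°, α=120°
  cosα=-0.5000 sinα=0.8660 | (8,6) | tMaxX 1.5800 tMaxY 0.9815 | tΔX 2.0000 tΔY 1.1547
    t=0.9815 [y] (8,7)
    t=1.5800 [x] (7,7)
    t=2.1362 [y] (7,8) — stop
  → r_2 = 2.1362
beam 3: φ=-45°, α=165°
  cosα=-0.9659 sinα=0.2588 | (8,6) | tMaxX 0.8179 tMaxY 3.2841 | tΔX 1.0353 tΔY 3.8637
    t=0.8179 [x] (7,6)
    t=1.8531 [x] (6,6)
    t=2.8884 [x] (5,6) — stop
  → r_3 = 2.8884
beam 4: φ=0°, α=210°
  cosα=-0.8660 sinα=-0.5000 | (8,6) | tMaxX 0.9122 tMaxY 0.3000 | tΔX 1.1547 tΔY 2.0000
    t=0.3000 [y] (8,5)
    t=0.9122 [x] (7,5)
    t=2.0669 [x] (6,5)
    t=2.3000 [y] (6,4)
    t=3.2216 [x] (5,4)
    t=4.3000 [y] (5,3)
    t=4.3763 [x] (4,3)
    t=5.5310 [x] (3,3)
    t=6.3000 [y] (3,2)
    t=6.6857 [x] (2,2)
    t=7.8404 [x] (1,2)
    t=8.3000 [y] (1,1)
    t=8.9951 [x] (0,1) — stop
  → r_4 = 8.9951
beam 5: φ=45°, α=255°
  cosα=-0.2588 sinα=-0.9659 | (8,6) | tMaxX 3.0523 tMaxY 0.1553 | tΔX 3.8637 tΔY 1.0353
    t=0.1553 [y] (8,5)
    t=1.1906 [y] (8,4) — stop
  → r_5 = 1.1906
beam 6: φ=90°, α=300°
  cosα=0.5000 sinα=-0.8660 | (8,6) | tMaxX 0.4200 tMaxY 0.1732 | tΔX 2.0000 tΔY 1.1547
    t=0.1732 [y] (8,5)
    t=0.4200 [x] (9,5) — stop
  → r_6 = 0.4200
beam 7: φ=135°, α=345°
  cosα=0.9659 sinα=-0.2588 | (8,6) | tMaxX 0.2174 tMaxY 0.5796 | tΔX 1.0353 tΔY 3.8637
    t=0.2174 [x] (9,6) — stop
  → r_7 = 0.2174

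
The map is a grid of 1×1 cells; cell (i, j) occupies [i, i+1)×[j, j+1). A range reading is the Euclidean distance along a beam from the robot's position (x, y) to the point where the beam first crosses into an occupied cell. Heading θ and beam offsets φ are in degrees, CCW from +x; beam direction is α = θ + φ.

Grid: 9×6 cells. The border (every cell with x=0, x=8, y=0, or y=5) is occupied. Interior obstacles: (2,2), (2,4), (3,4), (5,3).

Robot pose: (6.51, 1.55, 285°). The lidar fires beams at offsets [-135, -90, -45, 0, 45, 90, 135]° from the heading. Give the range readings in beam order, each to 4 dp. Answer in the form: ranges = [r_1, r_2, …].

ranges = [4.9000, 2.1250, 0.6351, 0.5694, 1.1000, 1.5426, 2.9800]

beam 1: φ=-135°, α=150°
  d=(-0.8660,0.5000)  start (6,1)  tX=0.5889 tY=0.9000  stride 1/|dx|=1.1547 1/|dy|=2.0000
    cross x-line → (5,1), t=0.5889
    cross y-line → (5,2), t=0.9000
    cross x-line → (4,2), t=1.7436
    cross x-line → (3,2), t=2.8983
    cross y-line → (3,3), t=2.9000
    cross x-line → (2,3), t=4.0530
    cross y-line → (2,4), t=4.9000 (wall)
  → r_1 = 4.9000
beam 2: φ=-90°, α=195°
  d=(-0.9659,-0.2588)  start (6,1)  tX=0.5280 tY=2.1250  stride 1/|dx|=1.0353 1/|dy|=3.8637
    cross x-line → (5,1), t=0.5280
    cross x-line → (4,1), t=1.5633
    cross y-line → (4,0), t=2.1250 (wall)
  → r_2 = 2.1250
beam 3: φ=-45°, α=240°
  d=(-0.5000,-0.8660)  start (6,1)  tX=1.0200 tY=0.6351  stride 1/|dx|=2.0000 1/|dy|=1.1547
    cross y-line → (6,0), t=0.6351 (wall)
  → r_3 = 0.6351
beam 4: φ=0°, α=285°
  d=(0.2588,-0.9659)  start (6,1)  tX=1.8932 tY=0.5694  stride 1/|dx|=3.8637 1/|dy|=1.0353
    cross y-line → (6,0), t=0.5694 (wall)
  → r_4 = 0.5694
beam 5: φ=45°, α=330°
  d=(0.8660,-0.5000)  start (6,1)  tX=0.5658 tY=1.1000  stride 1/|dx|=1.1547 1/|dy|=2.0000
    cross x-line → (7,1), t=0.5658
    cross y-line → (7,0), t=1.1000 (wall)
  → r_5 = 1.1000
beam 6: φ=90°, α=15°
  d=(0.9659,0.2588)  start (6,1)  tX=0.5073 tY=1.7387  stride 1/|dx|=1.0353 1/|dy|=3.8637
    cross x-line → (7,1), t=0.5073
    cross x-line → (8,1), t=1.5426 (wall)
  → r_6 = 1.5426
beam 7: φ=135°, α=60°
  d=(0.5000,0.8660)  start (6,1)  tX=0.9800 tY=0.5196  stride 1/|dx|=2.0000 1/|dy|=1.1547
    cross y-line → (6,2), t=0.5196
    cross x-line → (7,2), t=0.9800
    cross y-line → (7,3), t=1.6743
    cross y-line → (7,4), t=2.8290
    cross x-line → (8,4), t=2.9800 (wall)
  → r_7 = 2.9800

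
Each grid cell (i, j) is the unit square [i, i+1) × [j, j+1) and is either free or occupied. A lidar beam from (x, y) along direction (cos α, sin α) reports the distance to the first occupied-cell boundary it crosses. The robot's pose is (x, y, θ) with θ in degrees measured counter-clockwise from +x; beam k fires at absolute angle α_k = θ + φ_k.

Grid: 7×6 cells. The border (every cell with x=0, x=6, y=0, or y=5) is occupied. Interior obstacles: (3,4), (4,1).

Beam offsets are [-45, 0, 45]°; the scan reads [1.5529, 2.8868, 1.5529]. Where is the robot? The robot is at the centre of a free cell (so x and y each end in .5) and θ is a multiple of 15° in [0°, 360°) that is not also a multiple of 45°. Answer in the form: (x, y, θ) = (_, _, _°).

Enumerate (i+0.5, j+0.5, θ) over the 18 free cells and 16 admissible headings. For each, cast all 3 beams and compare to the given ranges.
  (2.5, 1.5, 75°): beam 1 = 4.0415 ≠ 1.5529 ✗
  (4.5, 4.5, 30°): beam 2 = 1.0000 ≠ 2.8868 ✗
  (2.5, 3.5, 345°): beam 1 = 2.8868 ≠ 1.5529 ✗
  …
  (4.5, 3.5, 300°): r_1=1.5529, r_2=2.8868, r_3=1.5529 — all match ✓
Unique over the lattice → pose = (4.5, 3.5, 300°).

(x, y, θ) = (4.5, 3.5, 300°)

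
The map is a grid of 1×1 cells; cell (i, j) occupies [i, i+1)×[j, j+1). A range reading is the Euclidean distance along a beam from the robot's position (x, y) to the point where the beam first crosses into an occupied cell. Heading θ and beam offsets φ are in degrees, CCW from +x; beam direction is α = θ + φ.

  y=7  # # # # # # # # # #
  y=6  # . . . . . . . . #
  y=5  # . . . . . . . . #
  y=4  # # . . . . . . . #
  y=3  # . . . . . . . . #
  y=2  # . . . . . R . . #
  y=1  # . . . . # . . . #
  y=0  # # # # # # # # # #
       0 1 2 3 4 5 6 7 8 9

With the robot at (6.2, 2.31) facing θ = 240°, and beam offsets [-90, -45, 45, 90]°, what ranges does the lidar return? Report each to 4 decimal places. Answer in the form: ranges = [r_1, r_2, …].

ranges = [4.8497, 1.1977, 1.3562, 2.6200]

beam 1: φ=-90°, α=150°
  d=(-0.8660,0.5000)  start (6,2)  tX=0.2309 tY=1.3800  stride 1/|dx|=1.1547 1/|dy|=2.0000
    cross x-line → (5,2), t=0.2309
    cross y-line → (5,3), t=1.3800
    cross x-line → (4,3), t=1.3856
    cross x-line → (3,3), t=2.5403
    cross y-line → (3,4), t=3.3800
    cross x-line → (2,4), t=3.6950
    cross x-line → (1,4), t=4.8497 (wall)
  → r_1 = 4.8497
beam 2: φ=-45°, α=195°
  d=(-0.9659,-0.2588)  start (6,2)  tX=0.2071 tY=1.1977  stride 1/|dx|=1.0353 1/|dy|=3.8637
    cross x-line → (5,2), t=0.2071
    cross y-line → (5,1), t=1.1977 (wall)
  → r_2 = 1.1977
beam 3: φ=45°, α=285°
  d=(0.2588,-0.9659)  start (6,2)  tX=3.0910 tY=0.3209  stride 1/|dx|=3.8637 1/|dy|=1.0353
    cross y-line → (6,1), t=0.3209
    cross y-line → (6,0), t=1.3562 (wall)
  → r_3 = 1.3562
beam 4: φ=90°, α=330°
  d=(0.8660,-0.5000)  start (6,2)  tX=0.9238 tY=0.6200  stride 1/|dx|=1.1547 1/|dy|=2.0000
    cross y-line → (6,1), t=0.6200
    cross x-line → (7,1), t=0.9238
    cross x-line → (8,1), t=2.0785
    cross y-line → (8,0), t=2.6200 (wall)
  → r_4 = 2.6200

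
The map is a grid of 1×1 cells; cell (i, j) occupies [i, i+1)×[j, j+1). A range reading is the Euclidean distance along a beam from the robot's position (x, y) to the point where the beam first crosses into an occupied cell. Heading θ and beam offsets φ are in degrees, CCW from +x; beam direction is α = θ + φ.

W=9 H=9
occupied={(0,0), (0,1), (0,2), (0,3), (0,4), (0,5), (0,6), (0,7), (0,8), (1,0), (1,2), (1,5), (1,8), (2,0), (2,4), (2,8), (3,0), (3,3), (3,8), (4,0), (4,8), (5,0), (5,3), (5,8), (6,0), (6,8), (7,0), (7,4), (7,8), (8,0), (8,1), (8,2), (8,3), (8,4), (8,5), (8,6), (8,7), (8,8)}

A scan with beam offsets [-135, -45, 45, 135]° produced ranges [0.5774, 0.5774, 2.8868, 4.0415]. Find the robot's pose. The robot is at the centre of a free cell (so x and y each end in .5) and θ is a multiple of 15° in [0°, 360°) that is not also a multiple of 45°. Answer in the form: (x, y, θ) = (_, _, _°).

(x, y, θ) = (7.5, 5.5, 75°)

The pose lattice has 43·16 = 688 candidates. Test each by forward raycasting.
  (7.5, 5.5, 60°): beam 1 = 0.5176 ≠ 0.5774 ✗
  (7.5, 7.5, 75°): beam 1 = 1.0000 ≠ 0.5774 ✗
  (5.5, 2.5, 60°): beam 1 = 1.5529 ≠ 0.5774 ✗
  (2.5, 2.5, 285°): beam 2 = 1.7321 ≠ 0.5774 ✗
  (5.5, 5.5, 150°): beam 1 = 2.5882 ≠ 0.5774 ✗
  …
  (7.5, 5.5, 75°): r_1=0.5774, r_2=0.5774, r_3=2.8868, r_4=4.0415 — all match ✓
Unique over the lattice → pose = (7.5, 5.5, 75°).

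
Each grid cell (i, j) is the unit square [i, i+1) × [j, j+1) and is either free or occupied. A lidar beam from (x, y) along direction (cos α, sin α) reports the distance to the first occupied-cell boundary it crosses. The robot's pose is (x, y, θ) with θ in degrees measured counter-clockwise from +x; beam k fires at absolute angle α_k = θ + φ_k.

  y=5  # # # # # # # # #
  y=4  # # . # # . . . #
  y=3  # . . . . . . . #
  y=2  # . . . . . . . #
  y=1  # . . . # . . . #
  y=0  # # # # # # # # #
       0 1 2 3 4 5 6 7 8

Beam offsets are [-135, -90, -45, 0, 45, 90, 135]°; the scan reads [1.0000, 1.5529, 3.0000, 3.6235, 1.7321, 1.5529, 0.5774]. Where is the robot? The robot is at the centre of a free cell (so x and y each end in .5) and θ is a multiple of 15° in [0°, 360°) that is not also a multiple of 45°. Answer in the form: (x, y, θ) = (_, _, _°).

Candidates: 24 free-cell centres × 16 headings = 384 poses. Raycast each; keep the one whose scan matches to 4 dp.
  (5.5, 1.5, 105°): beam 2 = 2.5882 ≠ 1.5529 ✗
  (7.5, 1.5, 120°): beam 1 = 0.5176 ≠ 1.0000 ✗
  (2.5, 1.5, 330°): beam 1 = 1.5529 ≠ 1.0000 ✗
  …
  (6.5, 4.5, 285°): r_1=1.0000, r_2=1.5529, r_3=3.0000, r_4=3.6235, r_5=1.7321, r_6=1.5529, r_7=0.5774 — all match ✓
Only this pose fits every beam.

(x, y, θ) = (6.5, 4.5, 285°)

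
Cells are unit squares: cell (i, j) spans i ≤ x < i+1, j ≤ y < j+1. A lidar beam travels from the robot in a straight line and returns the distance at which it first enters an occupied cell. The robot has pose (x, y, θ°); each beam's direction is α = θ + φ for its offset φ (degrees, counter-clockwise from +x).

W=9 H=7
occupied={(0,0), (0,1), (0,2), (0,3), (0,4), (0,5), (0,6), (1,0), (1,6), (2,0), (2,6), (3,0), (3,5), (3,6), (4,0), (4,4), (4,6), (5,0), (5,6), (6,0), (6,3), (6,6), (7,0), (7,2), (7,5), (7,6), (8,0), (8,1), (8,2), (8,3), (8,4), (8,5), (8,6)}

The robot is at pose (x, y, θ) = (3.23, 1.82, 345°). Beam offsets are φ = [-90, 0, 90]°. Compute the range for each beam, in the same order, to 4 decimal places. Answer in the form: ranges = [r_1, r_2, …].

beam 1: φ=-90°, α=255°
  d=(-0.2588,-0.9659)  start (3,1)  tX=0.8887 tY=0.8489  stride 1/|dx|=3.8637 1/|dy|=1.0353
    cross y-line → (3,0), t=0.8489 (wall)
  → r_1 = 0.8489
beam 2: φ=0°, α=345°
  d=(0.9659,-0.2588)  start (3,1)  tX=0.7972 tY=3.1682  stride 1/|dx|=1.0353 1/|dy|=3.8637
    cross x-line → (4,1), t=0.7972
    cross x-line → (5,1), t=1.8324
    cross x-line → (6,1), t=2.8677
    cross y-line → (6,0), t=3.1682 (wall)
  → r_2 = 3.1682
beam 3: φ=90°, α=75°
  d=(0.2588,0.9659)  start (3,1)  tX=2.9751 tY=0.1863  stride 1/|dx|=3.8637 1/|dy|=1.0353
    cross y-line → (3,2), t=0.1863
    cross y-line → (3,3), t=1.2216
    cross y-line → (3,4), t=2.2569
    cross x-line → (4,4), t=2.9751 (wall)
  → r_3 = 2.9751

ranges = [0.8489, 3.1682, 2.9751]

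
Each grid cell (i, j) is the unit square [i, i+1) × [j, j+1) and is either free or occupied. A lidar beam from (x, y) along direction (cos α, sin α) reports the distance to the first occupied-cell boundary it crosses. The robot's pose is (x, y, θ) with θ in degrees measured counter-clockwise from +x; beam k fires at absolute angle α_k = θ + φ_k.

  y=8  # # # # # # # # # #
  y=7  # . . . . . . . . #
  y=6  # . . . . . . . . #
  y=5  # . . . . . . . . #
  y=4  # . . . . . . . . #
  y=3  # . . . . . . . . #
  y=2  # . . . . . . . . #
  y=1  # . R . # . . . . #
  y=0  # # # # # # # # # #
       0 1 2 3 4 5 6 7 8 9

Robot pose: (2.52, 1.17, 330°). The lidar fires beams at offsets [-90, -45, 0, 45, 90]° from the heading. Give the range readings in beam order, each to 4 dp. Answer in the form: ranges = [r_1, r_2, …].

beam 1: φ=-90°, α=240°
  d=(-0.5000,-0.8660)  start (2,1)  tX=1.0400 tY=0.1963  stride 1/|dx|=2.0000 1/|dy|=1.1547
    cross y-line → (2,0), t=0.1963 (wall)
  → r_1 = 0.1963
beam 2: φ=-45°, α=285°
  d=(0.2588,-0.9659)  start (2,1)  tX=1.8546 tY=0.1760  stride 1/|dx|=3.8637 1/|dy|=1.0353
    cross y-line → (2,0), t=0.1760 (wall)
  → r_2 = 0.1760
beam 3: φ=0°, α=330°
  d=(0.8660,-0.5000)  start (2,1)  tX=0.5543 tY=0.3400  stride 1/|dx|=1.1547 1/|dy|=2.0000
    cross y-line → (2,0), t=0.3400 (wall)
  → r_3 = 0.3400
beam 4: φ=45°, α=15°
  d=(0.9659,0.2588)  start (2,1)  tX=0.4969 tY=3.2069  stride 1/|dx|=1.0353 1/|dy|=3.8637
    cross x-line → (3,1), t=0.4969
    cross x-line → (4,1), t=1.5322 (wall)
  → r_4 = 1.5322
beam 5: φ=90°, α=60°
  d=(0.5000,0.8660)  start (2,1)  tX=0.9600 tY=0.9584  stride 1/|dx|=2.0000 1/|dy|=1.1547
    cross y-line → (2,2), t=0.9584
    cross x-line → (3,2), t=0.9600
    cross y-line → (3,3), t=2.1131
    cross x-line → (4,3), t=2.9600
    cross y-line → (4,4), t=3.2678
    cross y-line → (4,5), t=4.4225
    cross x-line → (5,5), t=4.9600
    cross y-line → (5,6), t=5.5772
    cross y-line → (5,7), t=6.7319
    cross x-line → (6,7), t=6.9600
    cross y-line → (6,8), t=7.8866 (wall)
  → r_5 = 7.8866

ranges = [0.1963, 0.1760, 0.3400, 1.5322, 7.8866]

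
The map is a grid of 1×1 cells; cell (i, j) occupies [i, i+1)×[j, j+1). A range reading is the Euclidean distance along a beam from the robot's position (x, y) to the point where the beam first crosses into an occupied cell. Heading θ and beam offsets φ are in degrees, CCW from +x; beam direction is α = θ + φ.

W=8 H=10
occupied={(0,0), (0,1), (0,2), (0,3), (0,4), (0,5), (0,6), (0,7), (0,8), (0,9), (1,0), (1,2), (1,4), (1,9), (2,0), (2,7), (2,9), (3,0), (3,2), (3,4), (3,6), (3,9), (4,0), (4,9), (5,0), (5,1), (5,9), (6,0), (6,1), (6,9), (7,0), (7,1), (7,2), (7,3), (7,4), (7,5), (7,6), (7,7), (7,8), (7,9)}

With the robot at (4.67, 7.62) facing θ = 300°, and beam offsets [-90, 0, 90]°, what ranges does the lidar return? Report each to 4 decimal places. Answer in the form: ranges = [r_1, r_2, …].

ranges = [1.2400, 4.6600, 2.6905]

beam 1: φ=-90°, α=210°
  dir = (cos 210°, sin 210°) = (-0.8660, -0.5000); from cell (4,7)
  next x-line at t=0.7736, next y-line at t=1.2400; Δt_x=1.1547, Δt_y=2.0000
    x: enter (3,7) at t=0.7736
    y: enter (3,6) at t=1.2400 ← occupied
  → r_1 = 1.2400
beam 2: φ=0°, α=300°
  dir = (cos 300°, sin 300°) = (0.5000, -0.8660); from cell (4,7)
  next x-line at t=0.6600, next y-line at t=0.7159; Δt_x=2.0000, Δt_y=1.1547
    x: enter (5,7) at t=0.6600
    y: enter (5,6) at t=0.7159
    y: enter (5,5) at t=1.8706
    x: enter (6,5) at t=2.6600
    y: enter (6,4) at t=3.0253
    y: enter (6,3) at t=4.1800
    x: enter (7,3) at t=4.6600 ← occupied
  → r_2 = 4.6600
beam 3: φ=90°, α=30°
  dir = (cos 30°, sin 30°) = (0.8660, 0.5000); from cell (4,7)
  next x-line at t=0.3811, next y-line at t=0.7600; Δt_x=1.1547, Δt_y=2.0000
    x: enter (5,7) at t=0.3811
    y: enter (5,8) at t=0.7600
    x: enter (6,8) at t=1.5358
    x: enter (7,8) at t=2.6905 ← occupied
  → r_3 = 2.6905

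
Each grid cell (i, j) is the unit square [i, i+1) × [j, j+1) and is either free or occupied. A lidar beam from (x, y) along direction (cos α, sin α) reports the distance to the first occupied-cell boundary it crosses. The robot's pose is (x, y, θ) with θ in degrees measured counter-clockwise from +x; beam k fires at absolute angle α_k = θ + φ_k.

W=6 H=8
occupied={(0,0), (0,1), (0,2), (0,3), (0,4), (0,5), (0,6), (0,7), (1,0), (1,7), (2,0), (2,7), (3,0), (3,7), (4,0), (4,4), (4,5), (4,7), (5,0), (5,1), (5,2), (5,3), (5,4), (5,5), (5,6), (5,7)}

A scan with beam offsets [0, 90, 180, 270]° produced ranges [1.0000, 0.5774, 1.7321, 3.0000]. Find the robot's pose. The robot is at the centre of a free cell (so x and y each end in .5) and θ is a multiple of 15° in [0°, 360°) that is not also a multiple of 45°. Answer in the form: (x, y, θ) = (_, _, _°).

(x, y, θ) = (1.5, 2.5, 120°)

Candidates: 22 free-cell centres × 16 headings = 352 poses. Raycast each; keep the one whose scan matches to 4 dp.
  (3.5, 5.5, 195°): beam 1 = 2.5882 ≠ 1.0000 ✗
  (4.5, 6.5, 300°): beam 1 = 0.5774 ≠ 1.0000 ✗
  (4.5, 2.5, 210°): beam 1 = 3.0000 ≠ 1.0000 ✗
  (1.5, 6.5, 240°): beam 2 = 2.8868 ≠ 0.5774 ✗
  …
  (1.5, 2.5, 120°): r_1=1.0000, r_2=0.5774, r_3=1.7321, r_4=3.0000 — all match ✓
No second candidate reproduces the full scan.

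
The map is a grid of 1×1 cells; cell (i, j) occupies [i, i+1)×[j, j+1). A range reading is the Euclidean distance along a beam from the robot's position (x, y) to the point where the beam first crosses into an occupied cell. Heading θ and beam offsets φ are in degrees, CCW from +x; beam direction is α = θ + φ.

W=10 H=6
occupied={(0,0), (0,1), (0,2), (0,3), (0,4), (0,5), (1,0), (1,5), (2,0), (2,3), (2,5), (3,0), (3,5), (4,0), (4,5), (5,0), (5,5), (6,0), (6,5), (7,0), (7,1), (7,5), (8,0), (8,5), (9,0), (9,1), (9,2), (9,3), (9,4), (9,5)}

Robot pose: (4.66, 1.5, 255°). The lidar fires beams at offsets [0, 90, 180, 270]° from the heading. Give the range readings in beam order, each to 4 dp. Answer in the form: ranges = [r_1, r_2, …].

beam 1: φ=0°, α=255°
  dir = (cos 255°, sin 255°) = (-0.2588, -0.9659); from cell (4,1)
  next x-line at t=2.5500, next y-line at t=0.5176; Δt_x=3.8637, Δt_y=1.0353
    y: enter (4,0) at t=0.5176 ← occupied
  → r_1 = 0.5176
beam 2: φ=90°, α=345°
  dir = (cos 345°, sin 345°) = (0.9659, -0.2588); from cell (4,1)
  next x-line at t=0.3520, next y-line at t=1.9319; Δt_x=1.0353, Δt_y=3.8637
    x: enter (5,1) at t=0.3520
    x: enter (6,1) at t=1.3873
    y: enter (6,0) at t=1.9319 ← occupied
  → r_2 = 1.9319
beam 3: φ=180°, α=75°
  dir = (cos 75°, sin 75°) = (0.2588, 0.9659); from cell (4,1)
  next x-line at t=1.3137, next y-line at t=0.5176; Δt_x=3.8637, Δt_y=1.0353
    y: enter (4,2) at t=0.5176
    x: enter (5,2) at t=1.3137
    y: enter (5,3) at t=1.5529
    y: enter (5,4) at t=2.5882
    y: enter (5,5) at t=3.6235 ← occupied
  → r_3 = 3.6235
beam 4: φ=270°, α=165°
  dir = (cos 165°, sin 165°) = (-0.9659, 0.2588); from cell (4,1)
  next x-line at t=0.6833, next y-line at t=1.9319; Δt_x=1.0353, Δt_y=3.8637
    x: enter (3,1) at t=0.6833
    x: enter (2,1) at t=1.7186
    y: enter (2,2) at t=1.9319
    x: enter (1,2) at t=2.7538
    x: enter (0,2) at t=3.7891 ← occupied
  → r_4 = 3.7891

ranges = [0.5176, 1.9319, 3.6235, 3.7891]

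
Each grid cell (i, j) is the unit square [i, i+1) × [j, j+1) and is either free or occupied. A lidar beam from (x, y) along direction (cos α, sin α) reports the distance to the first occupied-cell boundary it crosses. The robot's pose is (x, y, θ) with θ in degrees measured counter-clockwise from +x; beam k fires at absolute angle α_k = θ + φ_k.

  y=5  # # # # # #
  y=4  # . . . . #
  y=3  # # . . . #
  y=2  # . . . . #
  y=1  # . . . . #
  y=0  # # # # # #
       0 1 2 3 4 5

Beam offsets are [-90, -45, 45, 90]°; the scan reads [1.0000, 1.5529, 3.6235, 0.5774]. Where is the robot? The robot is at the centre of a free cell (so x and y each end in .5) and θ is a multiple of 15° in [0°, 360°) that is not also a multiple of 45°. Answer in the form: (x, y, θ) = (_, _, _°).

(x, y, θ) = (1.5, 2.5, 330°)

Candidates: 15 free-cell centres × 16 headings = 240 poses. Raycast each; keep the one whose scan matches to 4 dp.
  (2.5, 3.5, 60°): beam 1 = 2.8868 ≠ 1.0000 ✗
  (4.5, 1.5, 150°): beam 2 = 3.6235 ≠ 1.5529 ✗
  (3.5, 3.5, 60°): beam 1 = 1.7321 ≠ 1.0000 ✗
  (1.5, 1.5, 255°): beam 1 = 0.5176 ≠ 1.0000 ✗
  …
  (1.5, 2.5, 330°): r_1=1.0000, r_2=1.5529, r_3=3.6235, r_4=0.5774 — all match ✓
Only this pose fits every beam.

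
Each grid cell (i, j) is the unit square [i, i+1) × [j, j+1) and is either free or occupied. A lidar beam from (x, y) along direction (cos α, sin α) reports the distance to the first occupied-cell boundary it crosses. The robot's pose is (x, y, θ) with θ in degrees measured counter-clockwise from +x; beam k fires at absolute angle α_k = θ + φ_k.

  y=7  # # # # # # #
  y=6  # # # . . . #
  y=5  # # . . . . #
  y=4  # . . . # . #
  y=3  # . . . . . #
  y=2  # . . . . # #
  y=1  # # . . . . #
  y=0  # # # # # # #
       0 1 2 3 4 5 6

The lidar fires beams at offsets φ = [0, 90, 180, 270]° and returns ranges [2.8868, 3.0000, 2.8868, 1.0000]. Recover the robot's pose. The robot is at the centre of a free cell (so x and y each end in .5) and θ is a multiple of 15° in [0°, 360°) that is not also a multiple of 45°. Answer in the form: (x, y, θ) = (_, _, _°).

The pose lattice has 24·16 = 384 candidates. Test each by forward raycasting.
  (2.5, 1.5, 300°): beam 1 = 0.5774 ≠ 2.8868 ✗
  (3.5, 6.5, 165°): beam 1 = 0.5176 ≠ 2.8868 ✗
  (4.5, 5.5, 60°): beam 1 = 1.7321 ≠ 2.8868 ✗
  (3.5, 4.5, 60°): beam 2 = 1.7321 ≠ 3.0000 ✗
  …
  (2.5, 4.5, 240°): r_1=2.8868, r_2=3.0000, r_3=2.8868, r_4=1.0000 — all match ✓
No second candidate reproduces the full scan.

(x, y, θ) = (2.5, 4.5, 240°)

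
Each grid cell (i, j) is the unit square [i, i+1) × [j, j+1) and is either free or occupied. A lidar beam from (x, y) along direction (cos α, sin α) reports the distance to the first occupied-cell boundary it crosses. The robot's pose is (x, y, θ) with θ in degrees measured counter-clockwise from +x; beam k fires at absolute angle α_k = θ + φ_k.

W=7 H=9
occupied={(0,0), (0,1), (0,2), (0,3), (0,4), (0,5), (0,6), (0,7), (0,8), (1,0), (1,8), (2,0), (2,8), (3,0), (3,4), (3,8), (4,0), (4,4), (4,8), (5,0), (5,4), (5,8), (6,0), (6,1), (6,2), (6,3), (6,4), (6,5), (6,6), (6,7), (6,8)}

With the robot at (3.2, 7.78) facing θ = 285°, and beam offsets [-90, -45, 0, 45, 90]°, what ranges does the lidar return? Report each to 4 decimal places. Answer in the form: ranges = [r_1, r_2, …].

ranges = [2.2776, 4.4000, 2.8781, 3.2332, 0.8500]

beam 1: φ=-90°, α=195°
  dir = (cos 195°, sin 195°) = (-0.9659, -0.2588); from cell (3,7)
  next x-line at t=0.2071, next y-line at t=3.0137; Δt_x=1.0353, Δt_y=3.8637
    x: enter (2,7) at t=0.2071
    x: enter (1,7) at t=1.2423
    x: enter (0,7) at t=2.2776 ← occupied
  → r_1 = 2.2776
beam 2: φ=-45°, α=240°
  dir = (cos 240°, sin 240°) = (-0.5000, -0.8660); from cell (3,7)
  next x-line at t=0.4000, next y-line at t=0.9007; Δt_x=2.0000, Δt_y=1.1547
    x: enter (2,7) at t=0.4000
    y: enter (2,6) at t=0.9007
    y: enter (2,5) at t=2.0554
    x: enter (1,5) at t=2.4000
    y: enter (1,4) at t=3.2101
    y: enter (1,3) at t=4.3648
    x: enter (0,3) at t=4.4000 ← occupied
  → r_2 = 4.4000
beam 3: φ=0°, α=285°
  dir = (cos 285°, sin 285°) = (0.2588, -0.9659); from cell (3,7)
  next x-line at t=3.0910, next y-line at t=0.8075; Δt_x=3.8637, Δt_y=1.0353
    y: enter (3,6) at t=0.8075
    y: enter (3,5) at t=1.8428
    y: enter (3,4) at t=2.8781 ← occupied
  → r_3 = 2.8781
beam 4: φ=45°, α=330°
  dir = (cos 330°, sin 330°) = (0.8660, -0.5000); from cell (3,7)
  next x-line at t=0.9238, next y-line at t=1.5600; Δt_x=1.1547, Δt_y=2.0000
    x: enter (4,7) at t=0.9238
    y: enter (4,6) at t=1.5600
    x: enter (5,6) at t=2.0785
    x: enter (6,6) at t=3.2332 ← occupied
  → r_4 = 3.2332
beam 5: φ=90°, α=15°
  dir = (cos 15°, sin 15°) = (0.9659, 0.2588); from cell (3,7)
  next x-line at t=0.8282, next y-line at t=0.8500; Δt_x=1.0353, Δt_y=3.8637
    x: enter (4,7) at t=0.8282
    y: enter (4,8) at t=0.8500 ← occupied
  → r_5 = 0.8500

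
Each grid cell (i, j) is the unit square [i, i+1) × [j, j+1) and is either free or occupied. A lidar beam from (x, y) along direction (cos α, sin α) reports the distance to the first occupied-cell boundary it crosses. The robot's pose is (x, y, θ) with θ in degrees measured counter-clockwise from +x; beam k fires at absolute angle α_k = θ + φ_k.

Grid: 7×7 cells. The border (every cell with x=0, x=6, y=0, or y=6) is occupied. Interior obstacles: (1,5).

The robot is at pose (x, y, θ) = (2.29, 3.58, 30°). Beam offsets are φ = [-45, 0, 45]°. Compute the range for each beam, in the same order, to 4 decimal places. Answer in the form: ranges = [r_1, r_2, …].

beam 1: φ=-45°, α=345°
  direction (0.9659, -0.2588); cell (2,3); t to first gridline: x 0.7350, y 2.2409 (then +1.0353 / +3.8637)
    (3,3) via x @ 0.7350
    (4,3) via x @ 1.7703
    (4,2) via y @ 2.2409
    (5,2) via x @ 2.8056
    (6,2) via x @ 3.8409  # hit
  → r_1 = 3.8409
beam 2: φ=0°, α=30°
  direction (0.8660, 0.5000); cell (2,3); t to first gridline: x 0.8198, y 0.8400 (then +1.1547 / +2.0000)
    (3,3) via x @ 0.8198
    (3,4) via y @ 0.8400
    (4,4) via x @ 1.9745
    (4,5) via y @ 2.8400
    (5,5) via x @ 3.1292
    (6,5) via x @ 4.2839  # hit
  → r_2 = 4.2839
beam 3: φ=45°, α=75°
  direction (0.2588, 0.9659); cell (2,3); t to first gridline: x 2.7432, y 0.4348 (then +3.8637 / +1.0353)
    (2,4) via y @ 0.4348
    (2,5) via y @ 1.4701
    (2,6) via y @ 2.5054  # hit
  → r_3 = 2.5054

ranges = [3.8409, 4.2839, 2.5054]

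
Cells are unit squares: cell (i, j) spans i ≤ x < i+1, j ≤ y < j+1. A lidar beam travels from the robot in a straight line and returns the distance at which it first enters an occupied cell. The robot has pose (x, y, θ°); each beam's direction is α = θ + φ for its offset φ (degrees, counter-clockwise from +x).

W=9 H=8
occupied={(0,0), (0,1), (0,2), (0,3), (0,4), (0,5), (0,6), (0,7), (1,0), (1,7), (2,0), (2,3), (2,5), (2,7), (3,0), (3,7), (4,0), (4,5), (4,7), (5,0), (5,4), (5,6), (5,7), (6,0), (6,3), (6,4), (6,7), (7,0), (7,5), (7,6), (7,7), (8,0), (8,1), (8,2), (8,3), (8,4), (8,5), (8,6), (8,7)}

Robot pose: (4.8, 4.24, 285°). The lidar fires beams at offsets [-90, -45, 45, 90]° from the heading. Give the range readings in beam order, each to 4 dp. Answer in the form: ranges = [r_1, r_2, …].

ranges = [1.8635, 3.7412, 0.2309, 0.2071]

beam 1: φ=-90°, α=195°
  direction (-0.9659, -0.2588); cell (4,4); t to first gridline: x 0.8282, y 0.9273 (then +1.0353 / +3.8637)
    (3,4) via x @ 0.8282
    (3,3) via y @ 0.9273
    (2,3) via x @ 1.8635  # hit
  → r_1 = 1.8635
beam 2: φ=-45°, α=240°
  direction (-0.5000, -0.8660); cell (4,4); t to first gridline: x 1.6000, y 0.2771 (then +2.0000 / +1.1547)
    (4,3) via y @ 0.2771
    (4,2) via y @ 1.4318
    (3,2) via x @ 1.6000
    (3,1) via y @ 2.5865
    (2,1) via x @ 3.6000
    (2,0) via y @ 3.7412  # hit
  → r_2 = 3.7412
beam 3: φ=45°, α=330°
  direction (0.8660, -0.5000); cell (4,4); t to first gridline: x 0.2309, y 0.4800 (then +1.1547 / +2.0000)
    (5,4) via x @ 0.2309  # hit
  → r_3 = 0.2309
beam 4: φ=90°, α=15°
  direction (0.9659, 0.2588); cell (4,4); t to first gridline: x 0.2071, y 2.9364 (then +1.0353 / +3.8637)
    (5,4) via x @ 0.2071  # hit
  → r_4 = 0.2071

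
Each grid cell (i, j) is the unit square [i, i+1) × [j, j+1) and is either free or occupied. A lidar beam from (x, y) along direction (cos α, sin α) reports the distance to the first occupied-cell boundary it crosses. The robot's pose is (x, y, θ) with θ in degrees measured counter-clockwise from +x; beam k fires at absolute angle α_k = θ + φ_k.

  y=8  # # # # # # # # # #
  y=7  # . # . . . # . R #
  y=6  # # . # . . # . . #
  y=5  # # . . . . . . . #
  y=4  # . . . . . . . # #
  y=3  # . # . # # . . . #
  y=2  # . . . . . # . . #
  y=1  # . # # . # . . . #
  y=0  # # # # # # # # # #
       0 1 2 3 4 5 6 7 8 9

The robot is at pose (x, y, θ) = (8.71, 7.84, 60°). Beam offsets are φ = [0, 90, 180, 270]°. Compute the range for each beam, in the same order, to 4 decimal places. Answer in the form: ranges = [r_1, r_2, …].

ranges = [0.1848, 0.3200, 5.4200, 0.3349]

beam 1: φ=0°, α=60°
  d=(0.5000,0.8660)  start (8,7)  tX=0.5800 tY=0.1848  stride 1/|dx|=2.0000 1/|dy|=1.1547
    cross y-line → (8,8), t=0.1848 (wall)
  → r_1 = 0.1848
beam 2: φ=90°, α=150°
  d=(-0.8660,0.5000)  start (8,7)  tX=0.8198 tY=0.3200  stride 1/|dx|=1.1547 1/|dy|=2.0000
    cross y-line → (8,8), t=0.3200 (wall)
  → r_2 = 0.3200
beam 3: φ=180°, α=240°
  d=(-0.5000,-0.8660)  start (8,7)  tX=1.4200 tY=0.9699  stride 1/|dx|=2.0000 1/|dy|=1.1547
    cross y-line → (8,6), t=0.9699
    cross x-line → (7,6), t=1.4200
    cross y-line → (7,5), t=2.1246
    cross y-line → (7,4), t=3.2793
    cross x-line → (6,4), t=3.4200
    cross y-line → (6,3), t=4.4341
    cross x-line → (5,3), t=5.4200 (wall)
  → r_3 = 5.4200
beam 4: φ=270°, α=330°
  d=(0.8660,-0.5000)  start (8,7)  tX=0.3349 tY=1.6800  stride 1/|dx|=1.1547 1/|dy|=2.0000
    cross x-line → (9,7), t=0.3349 (wall)
  → r_4 = 0.3349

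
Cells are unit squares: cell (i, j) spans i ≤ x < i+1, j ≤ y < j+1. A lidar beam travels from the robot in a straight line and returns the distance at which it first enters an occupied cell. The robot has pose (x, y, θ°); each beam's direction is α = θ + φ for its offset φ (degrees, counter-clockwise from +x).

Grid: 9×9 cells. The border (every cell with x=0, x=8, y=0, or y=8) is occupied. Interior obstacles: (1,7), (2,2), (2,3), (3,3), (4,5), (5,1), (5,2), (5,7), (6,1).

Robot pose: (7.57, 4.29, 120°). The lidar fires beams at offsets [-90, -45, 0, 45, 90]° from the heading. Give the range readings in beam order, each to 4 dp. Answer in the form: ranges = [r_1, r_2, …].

beam 1: φ=-90°, α=30°
  dir = (cos 30°, sin 30°) = (0.8660, 0.5000); from cell (7,4)
  next x-line at t=0.4965, next y-line at t=1.4200; Δt_x=1.1547, Δt_y=2.0000
    x: enter (8,4) at t=0.4965 ← occupied
  → r_1 = 0.4965
beam 2: φ=-45°, α=75°
  dir = (cos 75°, sin 75°) = (0.2588, 0.9659); from cell (7,4)
  next x-line at t=1.6614, next y-line at t=0.7350; Δt_x=3.8637, Δt_y=1.0353
    y: enter (7,5) at t=0.7350
    x: enter (8,5) at t=1.6614 ← occupied
  → r_2 = 1.6614
beam 3: φ=0°, α=120°
  dir = (cos 120°, sin 120°) = (-0.5000, 0.8660); from cell (7,4)
  next x-line at t=1.1400, next y-line at t=0.8198; Δt_x=2.0000, Δt_y=1.1547
    y: enter (7,5) at t=0.8198
    x: enter (6,5) at t=1.1400
    y: enter (6,6) at t=1.9745
    y: enter (6,7) at t=3.1292
    x: enter (5,7) at t=3.1400 ← occupied
  → r_3 = 3.1400
beam 4: φ=45°, α=165°
  dir = (cos 165°, sin 165°) = (-0.9659, 0.2588); from cell (7,4)
  next x-line at t=0.5901, next y-line at t=2.7432; Δt_x=1.0353, Δt_y=3.8637
    x: enter (6,4) at t=0.5901
    x: enter (5,4) at t=1.6254
    x: enter (4,4) at t=2.6607
    y: enter (4,5) at t=2.7432 ← occupied
  → r_4 = 2.7432
beam 5: φ=90°, α=210°
  dir = (cos 210°, sin 210°) = (-0.8660, -0.5000); from cell (7,4)
  next x-line at t=0.6582, next y-line at t=0.5800; Δt_x=1.1547, Δt_y=2.0000
    y: enter (7,3) at t=0.5800
    x: enter (6,3) at t=0.6582
    x: enter (5,3) at t=1.8129
    y: enter (5,2) at t=2.5800 ← occupied
  → r_5 = 2.5800

ranges = [0.4965, 1.6614, 3.1400, 2.7432, 2.5800]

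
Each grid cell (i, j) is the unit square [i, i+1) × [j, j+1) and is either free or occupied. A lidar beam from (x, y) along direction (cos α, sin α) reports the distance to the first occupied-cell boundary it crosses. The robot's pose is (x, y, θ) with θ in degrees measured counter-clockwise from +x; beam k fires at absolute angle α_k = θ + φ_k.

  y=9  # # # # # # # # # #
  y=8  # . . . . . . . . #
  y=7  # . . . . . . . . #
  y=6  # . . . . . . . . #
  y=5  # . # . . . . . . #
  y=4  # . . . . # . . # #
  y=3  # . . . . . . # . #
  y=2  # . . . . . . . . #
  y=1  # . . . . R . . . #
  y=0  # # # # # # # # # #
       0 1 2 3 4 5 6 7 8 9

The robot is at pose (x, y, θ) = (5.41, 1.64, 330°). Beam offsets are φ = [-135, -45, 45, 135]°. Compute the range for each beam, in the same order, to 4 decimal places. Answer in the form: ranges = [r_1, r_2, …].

beam 1: φ=-135°, α=195°
  direction (-0.9659, -0.2588); cell (5,1); t to first gridline: x 0.4245, y 2.4728 (then +1.0353 / +3.8637)
    (4,1) via x @ 0.4245
    (3,1) via x @ 1.4597
    (3,0) via y @ 2.4728  # hit
  → r_1 = 2.4728
beam 2: φ=-45°, α=285°
  direction (0.2588, -0.9659); cell (5,1); t to first gridline: x 2.2796, y 0.6626 (then +3.8637 / +1.0353)
    (5,0) via y @ 0.6626  # hit
  → r_2 = 0.6626
beam 3: φ=45°, α=15°
  direction (0.9659, 0.2588); cell (5,1); t to first gridline: x 0.6108, y 1.3909 (then +1.0353 / +3.8637)
    (6,1) via x @ 0.6108
    (6,2) via y @ 1.3909
    (7,2) via x @ 1.6461
    (8,2) via x @ 2.6814
    (9,2) via x @ 3.7166  # hit
  → r_3 = 3.7166
beam 4: φ=135°, α=105°
  direction (-0.2588, 0.9659); cell (5,1); t to first gridline: x 1.5841, y 0.3727 (then +3.8637 / +1.0353)
    (5,2) via y @ 0.3727
    (5,3) via y @ 1.4080
    (4,3) via x @ 1.5841
    (4,4) via y @ 2.4433
    (4,5) via y @ 3.4785
    (4,6) via y @ 4.5138
    (3,6) via x @ 5.4478
    (3,7) via y @ 5.5491
    (3,8) via y @ 6.5844
    (3,9) via y @ 7.6196  # hit
  → r_4 = 7.6196

ranges = [2.4728, 0.6626, 3.7166, 7.6196]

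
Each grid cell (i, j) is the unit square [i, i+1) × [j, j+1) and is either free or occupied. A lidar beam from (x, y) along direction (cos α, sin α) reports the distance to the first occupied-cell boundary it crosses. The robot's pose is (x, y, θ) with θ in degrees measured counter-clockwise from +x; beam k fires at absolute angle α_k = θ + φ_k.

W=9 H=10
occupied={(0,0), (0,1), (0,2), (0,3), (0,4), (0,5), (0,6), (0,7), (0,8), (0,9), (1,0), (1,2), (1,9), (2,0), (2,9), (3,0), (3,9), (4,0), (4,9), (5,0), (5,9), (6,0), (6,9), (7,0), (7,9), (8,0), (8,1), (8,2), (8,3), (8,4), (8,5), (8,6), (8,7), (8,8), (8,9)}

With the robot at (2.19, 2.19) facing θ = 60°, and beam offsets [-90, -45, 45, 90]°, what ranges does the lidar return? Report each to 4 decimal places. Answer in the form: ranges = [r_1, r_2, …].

ranges = [2.3800, 6.0150, 0.7341, 0.2194]

beam 1: φ=-90°, α=330°
  cosα=0.8660 sinα=-0.5000 | (2,2) | tMaxX 0.9353 tMaxY 0.3800 | tΔX 1.1547 tΔY 2.0000
    t=0.3800 [y] (2,1)
    t=0.9353 [x] (3,1)
    t=2.0900 [x] (4,1)
    t=2.3800 [y] (4,0) — stop
  → r_1 = 2.3800
beam 2: φ=-45°, α=15°
  cosα=0.9659 sinα=0.2588 | (2,2) | tMaxX 0.8386 tMaxY 3.1296 | tΔX 1.0353 tΔY 3.8637
    t=0.8386 [x] (3,2)
    t=1.8738 [x] (4,2)
    t=2.9091 [x] (5,2)
    t=3.1296 [y] (5,3)
    t=3.9444 [x] (6,3)
    t=4.9797 [x] (7,3)
    t=6.0150 [x] (8,3) — stop
  → r_2 = 6.0150
beam 3: φ=45°, α=105°
  cosα=-0.2588 sinα=0.9659 | (2,2) | tMaxX 0.7341 tMaxY 0.8386 | tΔX 3.8637 tΔY 1.0353
    t=0.7341 [x] (1,2) — stop
  → r_3 = 0.7341
beam 4: φ=90°, α=150°
  cosα=-0.8660 sinα=0.5000 | (2,2) | tMaxX 0.2194 tMaxY 1.6200 | tΔX 1.1547 tΔY 2.0000
    t=0.2194 [x] (1,2) — stop
  → r_4 = 0.2194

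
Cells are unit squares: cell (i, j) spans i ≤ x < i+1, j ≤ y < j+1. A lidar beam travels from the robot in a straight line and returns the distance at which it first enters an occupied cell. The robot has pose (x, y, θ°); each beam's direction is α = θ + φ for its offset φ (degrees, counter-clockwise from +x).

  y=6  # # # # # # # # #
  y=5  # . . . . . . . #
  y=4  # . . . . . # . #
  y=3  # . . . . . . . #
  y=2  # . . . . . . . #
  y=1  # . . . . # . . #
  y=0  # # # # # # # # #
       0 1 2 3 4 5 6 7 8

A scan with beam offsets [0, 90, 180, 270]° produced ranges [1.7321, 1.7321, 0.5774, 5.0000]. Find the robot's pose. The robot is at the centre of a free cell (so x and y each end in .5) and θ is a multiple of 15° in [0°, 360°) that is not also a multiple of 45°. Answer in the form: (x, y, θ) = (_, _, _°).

Enumerate (i+0.5, j+0.5, θ) over the 33 free cells and 16 admissible headings. For each, cast all 4 beams and compare to the given ranges.
  (5.5, 4.5, 285°): beam 1 = 3.6235 ≠ 1.7321 ✗
  (6.5, 5.5, 165°): beam 1 = 1.9319 ≠ 1.7321 ✗
  (2.5, 3.5, 300°): beam 1 = 2.8868 ≠ 1.7321 ✗
  …
  (6.5, 3.5, 240°): r_1=1.7321, r_2=1.7321, r_3=0.5774, r_4=5.0000 — all match ✓
Unique over the lattice → pose = (6.5, 3.5, 240°).

(x, y, θ) = (6.5, 3.5, 240°)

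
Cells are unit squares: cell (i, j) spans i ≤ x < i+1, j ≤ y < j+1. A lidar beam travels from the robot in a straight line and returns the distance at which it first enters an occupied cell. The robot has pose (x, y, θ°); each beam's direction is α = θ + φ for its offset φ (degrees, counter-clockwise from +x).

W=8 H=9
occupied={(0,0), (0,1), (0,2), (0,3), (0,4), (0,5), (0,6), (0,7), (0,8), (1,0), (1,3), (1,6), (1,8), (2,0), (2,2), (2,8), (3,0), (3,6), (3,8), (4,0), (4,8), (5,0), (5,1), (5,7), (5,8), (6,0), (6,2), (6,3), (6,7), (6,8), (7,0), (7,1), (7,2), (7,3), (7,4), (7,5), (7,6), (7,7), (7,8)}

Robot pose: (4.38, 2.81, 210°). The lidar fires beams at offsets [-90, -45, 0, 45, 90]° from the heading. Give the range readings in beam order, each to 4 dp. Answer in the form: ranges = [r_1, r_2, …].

ranges = [4.7600, 2.4640, 1.5935, 1.8738, 1.2400]

beam 1: φ=-90°, α=120°
  cosα=-0.5000 sinα=0.8660 | (4,2) | tMaxX 0.7600 tMaxY 0.2194 | tΔX 2.0000 tΔY 1.1547
    t=0.2194 [y] (4,3)
    t=0.7600 [x] (3,3)
    t=1.3741 [y] (3,4)
    t=2.5288 [y] (3,5)
    t=2.7600 [x] (2,5)
    t=3.6835 [y] (2,6)
    t=4.7600 [x] (1,6) — stop
  → r_1 = 4.7600
beam 2: φ=-45°, α=165°
  cosα=-0.9659 sinα=0.2588 | (4,2) | tMaxX 0.3934 tMaxY 0.7341 | tΔX 1.0353 tΔY 3.8637
    t=0.3934 [x] (3,2)
    t=0.7341 [y] (3,3)
    t=1.4287 [x] (2,3)
    t=2.4640 [x] (1,3) — stop
  → r_2 = 2.4640
beam 3: φ=0°, α=210°
  cosα=-0.8660 sinα=-0.5000 | (4,2) | tMaxX 0.4388 tMaxY 1.6200 | tΔX 1.1547 tΔY 2.0000
    t=0.4388 [x] (3,2)
    t=1.5935 [x] (2,2) — stop
  → r_3 = 1.5935
beam 4: φ=45°, α=255°
  cosα=-0.2588 sinα=-0.9659 | (4,2) | tMaxX 1.4682 tMaxY 0.8386 | tΔX 3.8637 tΔY 1.0353
    t=0.8386 [y] (4,1)
    t=1.4682 [x] (3,1)
    t=1.8738 [y] (3,0) — stop
  → r_4 = 1.8738
beam 5: φ=90°, α=300°
  cosα=0.5000 sinα=-0.8660 | (4,2) | tMaxX 1.2400 tMaxY 0.9353 | tΔX 2.0000 tΔY 1.1547
    t=0.9353 [y] (4,1)
    t=1.2400 [x] (5,1) — stop
  → r_5 = 1.2400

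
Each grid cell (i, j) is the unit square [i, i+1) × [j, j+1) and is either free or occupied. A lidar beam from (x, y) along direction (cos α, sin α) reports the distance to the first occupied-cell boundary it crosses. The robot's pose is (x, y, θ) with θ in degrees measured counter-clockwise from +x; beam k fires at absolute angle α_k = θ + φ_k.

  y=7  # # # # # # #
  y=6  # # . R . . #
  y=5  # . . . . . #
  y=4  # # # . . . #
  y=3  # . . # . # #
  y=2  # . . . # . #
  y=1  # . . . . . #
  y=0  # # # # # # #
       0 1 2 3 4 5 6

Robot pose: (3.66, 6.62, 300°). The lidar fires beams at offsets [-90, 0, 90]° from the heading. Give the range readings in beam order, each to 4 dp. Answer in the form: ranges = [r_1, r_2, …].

beam 1: φ=-90°, α=210°
  cosα=-0.8660 sinα=-0.5000 | (3,6) | tMaxX 0.7621 tMaxY 1.2400 | tΔX 1.1547 tΔY 2.0000
    t=0.7621 [x] (2,6)
    t=1.2400 [y] (2,5)
    t=1.9168 [x] (1,5)
    t=3.0715 [x] (0,5) — stop
  → r_1 = 3.0715
beam 2: φ=0°, α=300°
  cosα=0.5000 sinα=-0.8660 | (3,6) | tMaxX 0.6800 tMaxY 0.7159 | tΔX 2.0000 tΔY 1.1547
    t=0.6800 [x] (4,6)
    t=0.7159 [y] (4,5)
    t=1.8706 [y] (4,4)
    t=2.6800 [x] (5,4)
    t=3.0253 [y] (5,3) — stop
  → r_2 = 3.0253
beam 3: φ=90°, α=30°
  cosα=0.8660 sinα=0.5000 | (3,6) | tMaxX 0.3926 tMaxY 0.7600 | tΔX 1.1547 tΔY 2.0000
    t=0.3926 [x] (4,6)
    t=0.7600 [y] (4,7) — stop
  → r_3 = 0.7600

ranges = [3.0715, 3.0253, 0.7600]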